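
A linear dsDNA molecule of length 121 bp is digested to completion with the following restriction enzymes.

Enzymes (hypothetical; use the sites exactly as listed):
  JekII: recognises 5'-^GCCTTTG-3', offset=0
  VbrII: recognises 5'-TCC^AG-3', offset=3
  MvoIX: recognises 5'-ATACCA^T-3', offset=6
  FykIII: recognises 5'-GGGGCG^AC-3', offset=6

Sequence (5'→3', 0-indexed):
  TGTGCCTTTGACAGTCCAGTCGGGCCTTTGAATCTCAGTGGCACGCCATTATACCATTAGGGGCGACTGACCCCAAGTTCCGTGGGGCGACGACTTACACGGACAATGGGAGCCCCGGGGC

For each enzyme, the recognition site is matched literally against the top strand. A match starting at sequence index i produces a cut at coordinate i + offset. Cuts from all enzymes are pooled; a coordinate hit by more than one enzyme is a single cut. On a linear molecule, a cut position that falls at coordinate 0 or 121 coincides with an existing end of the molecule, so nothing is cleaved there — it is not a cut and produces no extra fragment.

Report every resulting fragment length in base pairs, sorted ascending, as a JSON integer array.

Scan for sites:
  JekII (GCCTTTG, off=0): starts [3, 23] → cuts [3, 23]
  VbrII (TCCAG, off=3): starts [14] → cuts [17]
  MvoIX (ATACCAT, off=6): starts [50] → cuts [56]
  FykIII (GGGGCGAC, off=6): starts [59, 83] → cuts [65, 89]

Pooled cuts: [3, 17, 23, 56, 65, 89]

Fragments:
  [0,3): 3 bp
  [3,17): 14 bp
  [17,23): 6 bp
  [23,56): 33 bp
  [56,65): 9 bp
  [65,89): 24 bp
  [89,121): 32 bp

[3,6,9,14,24,32,33]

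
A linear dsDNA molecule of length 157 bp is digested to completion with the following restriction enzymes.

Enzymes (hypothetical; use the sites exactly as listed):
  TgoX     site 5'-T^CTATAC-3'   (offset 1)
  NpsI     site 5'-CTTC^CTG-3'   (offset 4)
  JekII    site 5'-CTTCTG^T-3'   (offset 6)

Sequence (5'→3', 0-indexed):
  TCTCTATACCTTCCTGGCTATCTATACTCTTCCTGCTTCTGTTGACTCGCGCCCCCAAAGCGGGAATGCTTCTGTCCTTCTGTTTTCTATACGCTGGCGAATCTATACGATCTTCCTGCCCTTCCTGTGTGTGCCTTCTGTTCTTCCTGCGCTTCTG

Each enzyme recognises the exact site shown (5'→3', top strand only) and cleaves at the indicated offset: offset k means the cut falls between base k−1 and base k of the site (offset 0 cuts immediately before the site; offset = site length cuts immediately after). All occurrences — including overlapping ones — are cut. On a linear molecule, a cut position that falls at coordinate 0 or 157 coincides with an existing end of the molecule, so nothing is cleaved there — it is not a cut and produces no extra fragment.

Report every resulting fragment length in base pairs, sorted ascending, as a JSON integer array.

[3,4,6,8,8,9,9,10,11,11,13,16,16,33]

Scan for sites:
  TgoX TCTATAC/1: at [2, 20, 85, 101] ⇒ [3, 21, 86, 102]
  NpsI CTTCCTG/4: at [9, 28, 111, 120, 142] ⇒ [13, 32, 115, 124, 146]
  JekII CTTCTGT/6: at [35, 68, 76, 134] ⇒ [41, 74, 82, 140]

All cut coordinates (distinct, sorted): [3, 13, 21, 32, 41, 74, 82, 86, 102, 115, 124, 140, 146]

Fragments:
  [0,3): 3 bp
  [3,13): 10 bp
  [13,21): 8 bp
  [21,32): 11 bp
  [32,41): 9 bp
  [41,74): 33 bp
  [74,82): 8 bp
  [82,86): 4 bp
  [86,102): 16 bp
  [102,115): 13 bp
  [115,124): 9 bp
  [124,140): 16 bp
  [140,146): 6 bp
  [146,157): 11 bp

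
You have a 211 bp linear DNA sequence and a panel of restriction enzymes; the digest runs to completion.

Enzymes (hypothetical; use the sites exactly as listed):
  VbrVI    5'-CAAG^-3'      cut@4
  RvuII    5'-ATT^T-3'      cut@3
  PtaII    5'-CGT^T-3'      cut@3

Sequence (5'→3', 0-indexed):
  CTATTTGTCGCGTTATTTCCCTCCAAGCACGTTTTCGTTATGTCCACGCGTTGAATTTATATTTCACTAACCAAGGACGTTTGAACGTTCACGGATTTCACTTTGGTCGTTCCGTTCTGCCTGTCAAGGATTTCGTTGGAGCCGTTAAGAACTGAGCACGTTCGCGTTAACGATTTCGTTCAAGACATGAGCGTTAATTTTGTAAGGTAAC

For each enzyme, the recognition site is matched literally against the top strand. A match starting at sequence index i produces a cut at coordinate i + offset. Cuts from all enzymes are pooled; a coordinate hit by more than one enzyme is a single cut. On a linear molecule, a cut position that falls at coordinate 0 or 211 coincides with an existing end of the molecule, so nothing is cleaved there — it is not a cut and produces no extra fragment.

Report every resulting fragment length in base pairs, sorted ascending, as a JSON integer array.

[4,4,4,4,5,5,5,5,5,5,6,6,6,6,8,8,8,9,9,10,10,12,12,13,13,13,16]

Per-enzyme occurrences:
  VbrVI CAAG/4: at [23, 71, 124, 180] ⇒ [27, 75, 128, 184]
  RvuII ATTT/3: at [2, 14, 54, 60, 94, 129, 172, 196] ⇒ [5, 17, 57, 63, 97, 132, 175, 199]
  PtaII CGTT/3: at [10, 29, 35, 48, 77, 85, 107, 112, 133, 142, 158, 164, 176, 191] ⇒ [13, 32, 38, 51, 80, 88, 110, 115, 136, 145, 161, 167, 179, 194]

Pooled cuts: [5, 13, 17, 27, 32, 38, 51, 57, 63, 75, 80, 88, 97, 110, 115, 128, 132, 136, 145, 161, 167, 175, 179, 184, 194, 199]

Fragment lengths:
  [0,5): 5 bp
  [5,13): 8 bp
  [13,17): 4 bp
  [17,27): 10 bp
  [27,32): 5 bp
  [32,38): 6 bp
  [38,51): 13 bp
  [51,57): 6 bp
  [57,63): 6 bp
  [63,75): 12 bp
  [75,80): 5 bp
  [80,88): 8 bp
  [88,97): 9 bp
  [97,110): 13 bp
  [110,115): 5 bp
  [115,128): 13 bp
  [128,132): 4 bp
  [132,136): 4 bp
  [136,145): 9 bp
  [145,161): 16 bp
  [161,167): 6 bp
  [167,175): 8 bp
  [175,179): 4 bp
  [179,184): 5 bp
  [184,194): 10 bp
  [194,199): 5 bp
  [199,211): 12 bp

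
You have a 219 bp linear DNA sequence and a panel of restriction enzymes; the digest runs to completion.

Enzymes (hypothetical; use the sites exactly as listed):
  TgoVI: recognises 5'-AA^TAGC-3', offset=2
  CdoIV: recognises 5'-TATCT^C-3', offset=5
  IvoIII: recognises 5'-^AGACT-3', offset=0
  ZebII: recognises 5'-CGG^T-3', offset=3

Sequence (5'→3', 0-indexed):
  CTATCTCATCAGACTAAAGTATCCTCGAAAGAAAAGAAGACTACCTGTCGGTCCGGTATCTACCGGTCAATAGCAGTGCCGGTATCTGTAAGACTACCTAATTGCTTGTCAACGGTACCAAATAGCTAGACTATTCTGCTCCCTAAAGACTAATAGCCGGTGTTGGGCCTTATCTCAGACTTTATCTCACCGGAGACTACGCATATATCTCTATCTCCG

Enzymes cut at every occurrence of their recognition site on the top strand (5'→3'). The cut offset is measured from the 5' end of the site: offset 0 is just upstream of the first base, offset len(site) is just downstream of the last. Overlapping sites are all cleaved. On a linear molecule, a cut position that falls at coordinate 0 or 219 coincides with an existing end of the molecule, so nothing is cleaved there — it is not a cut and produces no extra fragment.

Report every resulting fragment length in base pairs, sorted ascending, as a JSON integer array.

Site scan:
  TgoVI (AATAGC, off=2): starts [68, 120, 151] → cuts [70, 122, 153]
  CdoIV (TATCTC, off=5): starts [1, 170, 182, 205, 211] → cuts [6, 175, 187, 210, 216]
  IvoIII (AGACT, off=0): starts [10, 37, 90, 127, 146, 176, 193] → cuts [10, 37, 90, 127, 146, 176, 193]
  ZebII (CGGT, off=3): starts [48, 53, 63, 79, 112, 157] → cuts [51, 56, 66, 82, 115, 160]

Pooled cuts: [6, 10, 37, 51, 56, 66, 70, 82, 90, 115, 122, 127, 146, 153, 160, 175, 176, 187, 193, 210, 216]

Fragments:
  [0,6): 6 bp
  [6,10): 4 bp
  [10,37): 27 bp
  [37,51): 14 bp
  [51,56): 5 bp
  [56,66): 10 bp
  [66,70): 4 bp
  [70,82): 12 bp
  [82,90): 8 bp
  [90,115): 25 bp
  [115,122): 7 bp
  [122,127): 5 bp
  [127,146): 19 bp
  [146,153): 7 bp
  [153,160): 7 bp
  [160,175): 15 bp
  [175,176): 1 bp
  [176,187): 11 bp
  [187,193): 6 bp
  [193,210): 17 bp
  [210,216): 6 bp
  [216,219): 3 bp

[1,3,4,4,5,5,6,6,6,7,7,7,8,10,11,12,14,15,17,19,25,27]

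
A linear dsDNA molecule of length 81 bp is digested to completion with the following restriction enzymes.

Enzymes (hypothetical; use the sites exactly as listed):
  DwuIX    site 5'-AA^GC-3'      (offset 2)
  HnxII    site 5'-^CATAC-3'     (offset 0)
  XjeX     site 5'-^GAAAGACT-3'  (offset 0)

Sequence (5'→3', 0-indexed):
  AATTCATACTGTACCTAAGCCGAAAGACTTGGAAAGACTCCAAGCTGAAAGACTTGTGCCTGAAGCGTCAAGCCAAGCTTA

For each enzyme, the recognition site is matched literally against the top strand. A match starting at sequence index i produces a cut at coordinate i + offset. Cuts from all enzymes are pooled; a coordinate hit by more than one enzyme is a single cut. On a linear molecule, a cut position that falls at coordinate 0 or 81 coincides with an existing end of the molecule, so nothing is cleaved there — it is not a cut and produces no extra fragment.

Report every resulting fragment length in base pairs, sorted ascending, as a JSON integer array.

Scan for sites:
  DwuIX (AAGC, off=2): starts [16, 41, 62, 69, 74] → cuts [18, 43, 64, 71, 76]
  HnxII (CATAC, off=0): starts [4] → cuts [4]
  XjeX (GAAAGACT, off=0): starts [21, 31, 46] → cuts [21, 31, 46]

Pooled cuts: [4, 18, 21, 31, 43, 46, 64, 71, 76]

Fragments:
  [0,4): 4 bp
  [4,18): 14 bp
  [18,21): 3 bp
  [21,31): 10 bp
  [31,43): 12 bp
  [43,46): 3 bp
  [46,64): 18 bp
  [64,71): 7 bp
  [71,76): 5 bp
  [76,81): 5 bp

[3,3,4,5,5,7,10,12,14,18]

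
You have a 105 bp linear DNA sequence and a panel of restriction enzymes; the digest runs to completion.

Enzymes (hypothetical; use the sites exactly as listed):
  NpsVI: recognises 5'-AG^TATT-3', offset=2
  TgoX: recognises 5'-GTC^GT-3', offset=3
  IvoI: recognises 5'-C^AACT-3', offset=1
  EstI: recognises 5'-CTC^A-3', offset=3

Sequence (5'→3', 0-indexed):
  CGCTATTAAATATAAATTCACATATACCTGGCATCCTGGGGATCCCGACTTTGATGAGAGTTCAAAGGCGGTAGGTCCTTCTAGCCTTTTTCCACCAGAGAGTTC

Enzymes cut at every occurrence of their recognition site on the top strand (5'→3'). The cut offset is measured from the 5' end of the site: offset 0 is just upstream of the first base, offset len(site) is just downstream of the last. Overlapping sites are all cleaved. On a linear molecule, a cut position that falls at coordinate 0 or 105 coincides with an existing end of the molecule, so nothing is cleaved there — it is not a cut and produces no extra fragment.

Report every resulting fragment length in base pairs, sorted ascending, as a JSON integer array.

Scan for sites:
  NpsVI (AGTATT, off=2): no sites
  TgoX (GTCGT, off=3): no sites
  IvoI (CAACT, off=1): no sites
  EstI (CTCA, off=3): no sites

All cut coordinates (distinct, sorted): ∅

Fragments:
  no cuts → one linear fragment of 105 bp

[105]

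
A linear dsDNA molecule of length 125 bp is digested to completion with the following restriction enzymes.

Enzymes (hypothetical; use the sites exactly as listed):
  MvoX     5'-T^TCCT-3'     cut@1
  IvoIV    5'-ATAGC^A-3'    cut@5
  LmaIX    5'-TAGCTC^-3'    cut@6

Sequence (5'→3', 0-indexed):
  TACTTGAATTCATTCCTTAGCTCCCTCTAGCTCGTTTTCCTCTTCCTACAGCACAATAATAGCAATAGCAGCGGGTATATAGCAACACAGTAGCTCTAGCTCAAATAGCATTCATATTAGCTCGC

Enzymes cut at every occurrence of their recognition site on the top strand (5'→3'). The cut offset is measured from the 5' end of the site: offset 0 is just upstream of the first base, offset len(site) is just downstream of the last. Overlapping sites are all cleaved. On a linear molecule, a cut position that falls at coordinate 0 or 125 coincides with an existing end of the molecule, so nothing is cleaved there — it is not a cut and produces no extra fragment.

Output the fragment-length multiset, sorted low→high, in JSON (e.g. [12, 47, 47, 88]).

[2,4,6,6,6,7,10,10,13,13,14,14,20]

Site scan:
  MvoX TTCCT/1: at [12, 36, 42] ⇒ [13, 37, 43]
  IvoIV ATAGCA/5: at [58, 64, 78, 104] ⇒ [63, 69, 83, 109]
  LmaIX TAGCTC/6: at [17, 27, 90, 96, 117] ⇒ [23, 33, 96, 102, 123]

All cut coordinates (distinct, sorted): [13, 23, 33, 37, 43, 63, 69, 83, 96, 102, 109, 123]

Fragment lengths:
  [0,13): 13 bp
  [13,23): 10 bp
  [23,33): 10 bp
  [33,37): 4 bp
  [37,43): 6 bp
  [43,63): 20 bp
  [63,69): 6 bp
  [69,83): 14 bp
  [83,96): 13 bp
  [96,102): 6 bp
  [102,109): 7 bp
  [109,123): 14 bp
  [123,125): 2 bp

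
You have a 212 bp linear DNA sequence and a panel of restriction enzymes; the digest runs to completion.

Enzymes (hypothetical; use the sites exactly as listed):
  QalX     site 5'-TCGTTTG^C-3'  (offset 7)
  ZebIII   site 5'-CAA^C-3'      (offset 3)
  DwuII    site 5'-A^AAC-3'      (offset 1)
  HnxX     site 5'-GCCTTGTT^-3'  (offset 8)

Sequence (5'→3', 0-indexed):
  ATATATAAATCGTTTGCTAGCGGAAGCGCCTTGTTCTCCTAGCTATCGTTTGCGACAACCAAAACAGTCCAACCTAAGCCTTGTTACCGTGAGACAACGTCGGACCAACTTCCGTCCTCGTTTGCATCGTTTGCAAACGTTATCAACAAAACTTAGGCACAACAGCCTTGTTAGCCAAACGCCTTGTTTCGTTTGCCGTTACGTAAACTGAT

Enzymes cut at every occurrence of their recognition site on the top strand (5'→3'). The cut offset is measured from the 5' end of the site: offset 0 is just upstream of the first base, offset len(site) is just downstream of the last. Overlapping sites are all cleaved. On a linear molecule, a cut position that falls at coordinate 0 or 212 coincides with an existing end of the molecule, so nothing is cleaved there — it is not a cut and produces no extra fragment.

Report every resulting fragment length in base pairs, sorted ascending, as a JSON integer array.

Site scan:
  QalX (TCGTTTGC, off=7): starts [9, 45, 117, 126, 188] → cuts [16, 52, 124, 133, 195]
  ZebIII (CAAC, off=3): starts [55, 69, 94, 105, 143, 159] → cuts [58, 72, 97, 108, 146, 162]
  DwuII (AAAC, off=1): starts [61, 134, 148, 176, 204] → cuts [62, 135, 149, 177, 205]
  HnxX (GCCTTGTT, off=8): starts [27, 77, 164, 180] → cuts [35, 85, 172, 188]

Pooled cuts: [16, 35, 52, 58, 62, 72, 85, 97, 108, 124, 133, 135, 146, 149, 162, 172, 177, 188, 195, 205]

Fragments:
  [0,16): 16 bp
  [16,35): 19 bp
  [35,52): 17 bp
  [52,58): 6 bp
  [58,62): 4 bp
  [62,72): 10 bp
  [72,85): 13 bp
  [85,97): 12 bp
  [97,108): 11 bp
  [108,124): 16 bp
  [124,133): 9 bp
  [133,135): 2 bp
  [135,146): 11 bp
  [146,149): 3 bp
  [149,162): 13 bp
  [162,172): 10 bp
  [172,177): 5 bp
  [177,188): 11 bp
  [188,195): 7 bp
  [195,205): 10 bp
  [205,212): 7 bp

[2,3,4,5,6,7,7,9,10,10,10,11,11,11,12,13,13,16,16,17,19]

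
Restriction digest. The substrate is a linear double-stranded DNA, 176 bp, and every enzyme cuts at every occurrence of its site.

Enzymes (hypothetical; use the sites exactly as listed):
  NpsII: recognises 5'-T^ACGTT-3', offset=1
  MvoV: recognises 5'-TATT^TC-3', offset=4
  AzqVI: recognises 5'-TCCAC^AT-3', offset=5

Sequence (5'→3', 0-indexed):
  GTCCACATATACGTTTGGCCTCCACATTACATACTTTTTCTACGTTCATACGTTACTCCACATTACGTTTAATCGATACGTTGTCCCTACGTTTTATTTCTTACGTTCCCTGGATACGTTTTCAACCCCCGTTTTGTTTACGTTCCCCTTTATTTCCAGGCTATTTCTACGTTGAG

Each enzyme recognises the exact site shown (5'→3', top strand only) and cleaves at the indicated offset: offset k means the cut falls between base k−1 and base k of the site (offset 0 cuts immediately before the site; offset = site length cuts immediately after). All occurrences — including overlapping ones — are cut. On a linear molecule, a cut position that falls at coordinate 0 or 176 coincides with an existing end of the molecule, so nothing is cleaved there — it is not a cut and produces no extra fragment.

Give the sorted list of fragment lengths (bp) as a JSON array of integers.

Scan for sites:
  NpsII (TACGTT, off=1): starts [9, 40, 48, 63, 76, 87, 101, 114, 138, 167] → cuts [10, 41, 49, 64, 77, 88, 102, 115, 139, 168]
  MvoV (TATTTC, off=4): starts [94, 150, 161] → cuts [98, 154, 165]
  AzqVI (TCCACAT, off=5): starts [1, 20, 56] → cuts [6, 25, 61]

All cut coordinates (distinct, sorted): [6, 10, 25, 41, 49, 61, 64, 77, 88, 98, 102, 115, 139, 154, 165, 168]

Fragments:
  [0,6): 6 bp
  [6,10): 4 bp
  [10,25): 15 bp
  [25,41): 16 bp
  [41,49): 8 bp
  [49,61): 12 bp
  [61,64): 3 bp
  [64,77): 13 bp
  [77,88): 11 bp
  [88,98): 10 bp
  [98,102): 4 bp
  [102,115): 13 bp
  [115,139): 24 bp
  [139,154): 15 bp
  [154,165): 11 bp
  [165,168): 3 bp
  [168,176): 8 bp

[3,3,4,4,6,8,8,10,11,11,12,13,13,15,15,16,24]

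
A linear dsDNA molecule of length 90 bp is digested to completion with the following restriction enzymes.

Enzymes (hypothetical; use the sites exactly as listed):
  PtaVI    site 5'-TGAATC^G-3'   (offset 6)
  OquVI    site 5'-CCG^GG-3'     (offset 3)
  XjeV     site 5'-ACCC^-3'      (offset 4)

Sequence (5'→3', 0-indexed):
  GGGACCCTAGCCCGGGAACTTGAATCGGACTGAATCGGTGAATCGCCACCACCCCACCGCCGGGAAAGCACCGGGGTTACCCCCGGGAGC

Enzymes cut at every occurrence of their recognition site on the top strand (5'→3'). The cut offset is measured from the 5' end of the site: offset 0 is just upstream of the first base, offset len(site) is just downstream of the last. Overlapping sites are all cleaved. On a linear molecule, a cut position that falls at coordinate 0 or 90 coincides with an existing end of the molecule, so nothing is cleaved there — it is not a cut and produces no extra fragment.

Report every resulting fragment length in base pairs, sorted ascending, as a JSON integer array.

[3,5,7,7,8,8,9,10,10,11,12]

Scan for sites:
  PtaVI (TGAATCG, off=6): starts [20, 30, 38] → cuts [26, 36, 44]
  OquVI (CCGGG, off=3): starts [11, 59, 70, 82] → cuts [14, 62, 73, 85]
  XjeV (ACCC, off=4): starts [3, 50, 78] → cuts [7, 54, 82]

All cut coordinates (distinct, sorted): [7, 14, 26, 36, 44, 54, 62, 73, 82, 85]

Fragments:
  [0,7): 7 bp
  [7,14): 7 bp
  [14,26): 12 bp
  [26,36): 10 bp
  [36,44): 8 bp
  [44,54): 10 bp
  [54,62): 8 bp
  [62,73): 11 bp
  [73,82): 9 bp
  [82,85): 3 bp
  [85,90): 5 bp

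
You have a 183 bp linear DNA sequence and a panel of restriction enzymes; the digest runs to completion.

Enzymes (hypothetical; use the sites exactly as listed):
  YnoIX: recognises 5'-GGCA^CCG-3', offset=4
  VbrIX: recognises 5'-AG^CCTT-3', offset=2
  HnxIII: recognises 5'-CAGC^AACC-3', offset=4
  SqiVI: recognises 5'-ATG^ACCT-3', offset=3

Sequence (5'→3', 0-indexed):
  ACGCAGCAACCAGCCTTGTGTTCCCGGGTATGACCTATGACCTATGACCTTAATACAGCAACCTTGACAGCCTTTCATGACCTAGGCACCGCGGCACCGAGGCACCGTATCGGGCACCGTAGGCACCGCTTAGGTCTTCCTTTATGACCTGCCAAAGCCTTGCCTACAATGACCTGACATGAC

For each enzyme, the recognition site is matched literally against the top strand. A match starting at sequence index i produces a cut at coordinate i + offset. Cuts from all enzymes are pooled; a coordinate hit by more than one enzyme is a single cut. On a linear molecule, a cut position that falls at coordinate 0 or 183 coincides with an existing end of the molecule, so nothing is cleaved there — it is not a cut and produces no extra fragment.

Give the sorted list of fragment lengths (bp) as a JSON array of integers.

[6,7,7,7,8,8,9,9,9,11,11,12,12,13,14,19,21]

Scan for sites:
  YnoIX (GGCACCG, off=4): starts [84, 92, 100, 112, 121] → cuts [88, 96, 104, 116, 125]
  VbrIX (AGCCTT, off=2): starts [11, 68, 155] → cuts [13, 70, 157]
  HnxIII (CAGCAACC, off=4): starts [3, 55] → cuts [7, 59]
  SqiVI (ATGACCT, off=3): starts [29, 36, 43, 76, 143, 168] → cuts [32, 39, 46, 79, 146, 171]

All cut coordinates (distinct, sorted): [7, 13, 32, 39, 46, 59, 70, 79, 88, 96, 104, 116, 125, 146, 157, 171]

Fragment lengths:
  [0,7): 7 bp
  [7,13): 6 bp
  [13,32): 19 bp
  [32,39): 7 bp
  [39,46): 7 bp
  [46,59): 13 bp
  [59,70): 11 bp
  [70,79): 9 bp
  [79,88): 9 bp
  [88,96): 8 bp
  [96,104): 8 bp
  [104,116): 12 bp
  [116,125): 9 bp
  [125,146): 21 bp
  [146,157): 11 bp
  [157,171): 14 bp
  [171,183): 12 bp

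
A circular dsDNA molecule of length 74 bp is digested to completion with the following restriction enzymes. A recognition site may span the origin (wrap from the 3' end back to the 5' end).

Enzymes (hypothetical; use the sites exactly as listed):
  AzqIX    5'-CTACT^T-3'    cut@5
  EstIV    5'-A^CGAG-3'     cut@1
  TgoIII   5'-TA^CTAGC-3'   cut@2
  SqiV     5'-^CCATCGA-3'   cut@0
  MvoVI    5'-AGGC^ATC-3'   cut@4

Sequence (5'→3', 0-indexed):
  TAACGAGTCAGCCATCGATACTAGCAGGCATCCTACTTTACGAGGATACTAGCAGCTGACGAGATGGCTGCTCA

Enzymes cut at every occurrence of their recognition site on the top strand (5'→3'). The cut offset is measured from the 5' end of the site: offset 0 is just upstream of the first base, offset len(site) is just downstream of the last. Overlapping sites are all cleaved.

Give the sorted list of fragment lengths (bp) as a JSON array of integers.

Per-enzyme occurrences:
  AzqIX (CTACTT, off=5): starts [32] → cuts [37]
  EstIV (ACGAG, off=1): starts [2, 39, 58] → cuts [3, 40, 59]
  TgoIII (TACTAGC, off=2): starts [18, 46] → cuts [20, 48]
  SqiV (CCATCGA, off=0): starts [11] → cuts [11]
  MvoVI (AGGCATC, off=4): starts [25] → cuts [29]

All cut coordinates (distinct, sorted): [3, 11, 20, 29, 37, 40, 48, 59]

Fragment lengths:
  3→11: 8 bp
  11→20: 9 bp
  20→29: 9 bp
  29→37: 8 bp
  37→40: 3 bp
  40→48: 8 bp
  48→59: 11 bp
  59→3 (wrap): 74-59+3 = 18 bp

[3,8,8,8,9,9,11,18]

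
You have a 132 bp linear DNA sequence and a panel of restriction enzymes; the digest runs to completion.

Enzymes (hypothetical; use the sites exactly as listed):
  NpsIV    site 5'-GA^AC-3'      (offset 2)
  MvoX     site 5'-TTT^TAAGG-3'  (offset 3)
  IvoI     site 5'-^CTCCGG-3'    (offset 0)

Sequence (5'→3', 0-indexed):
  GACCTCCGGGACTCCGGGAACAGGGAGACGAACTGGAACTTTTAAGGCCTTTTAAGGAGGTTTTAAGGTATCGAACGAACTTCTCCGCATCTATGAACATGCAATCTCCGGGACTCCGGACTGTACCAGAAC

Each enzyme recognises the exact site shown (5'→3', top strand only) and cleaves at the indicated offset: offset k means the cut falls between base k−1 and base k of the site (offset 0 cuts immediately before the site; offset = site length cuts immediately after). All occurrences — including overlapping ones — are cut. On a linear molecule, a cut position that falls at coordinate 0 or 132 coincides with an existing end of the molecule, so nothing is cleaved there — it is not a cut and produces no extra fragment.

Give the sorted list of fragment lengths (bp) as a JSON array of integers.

Scan for sites:
  NpsIV (GAAC, off=2): starts [17, 29, 35, 72, 76, 94, 128] → cuts [19, 31, 37, 74, 78, 96, 130]
  MvoX (TTTTAAGG, off=3): starts [39, 49, 60] → cuts [42, 52, 63]
  IvoI (CTCCGG, off=0): starts [3, 11, 105, 113] → cuts [3, 11, 105, 113]

All cut coordinates (distinct, sorted): [3, 11, 19, 31, 37, 42, 52, 63, 74, 78, 96, 105, 113, 130]

Fragment lengths:
  [0,3): 3 bp
  [3,11): 8 bp
  [11,19): 8 bp
  [19,31): 12 bp
  [31,37): 6 bp
  [37,42): 5 bp
  [42,52): 10 bp
  [52,63): 11 bp
  [63,74): 11 bp
  [74,78): 4 bp
  [78,96): 18 bp
  [96,105): 9 bp
  [105,113): 8 bp
  [113,130): 17 bp
  [130,132): 2 bp

[2,3,4,5,6,8,8,8,9,10,11,11,12,17,18]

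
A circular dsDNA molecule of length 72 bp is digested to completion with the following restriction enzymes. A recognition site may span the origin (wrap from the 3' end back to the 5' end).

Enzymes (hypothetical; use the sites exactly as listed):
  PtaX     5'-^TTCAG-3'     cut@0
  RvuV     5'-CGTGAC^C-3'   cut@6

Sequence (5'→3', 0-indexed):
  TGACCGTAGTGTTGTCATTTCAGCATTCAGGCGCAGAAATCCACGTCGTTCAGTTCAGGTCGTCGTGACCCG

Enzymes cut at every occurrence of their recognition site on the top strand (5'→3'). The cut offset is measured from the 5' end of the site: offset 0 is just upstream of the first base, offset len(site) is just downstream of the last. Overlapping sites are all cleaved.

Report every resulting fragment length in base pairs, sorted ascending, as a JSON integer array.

[5,7,7,14,16,23]

Per-enzyme occurrences:
  PtaX (TTCAG, off=0): starts [18, 25, 48, 53] → cuts [18, 25, 48, 53]
  RvuV (CGTGACC, off=6): starts [63, 70] → cuts [4, 69]

Pooled cuts: [4, 18, 25, 48, 53, 69]

Fragments:
  4→18: 14 bp
  18→25: 7 bp
  25→48: 23 bp
  48→53: 5 bp
  53→69: 16 bp
  69→4 (wrap): 72-69+4 = 7 bp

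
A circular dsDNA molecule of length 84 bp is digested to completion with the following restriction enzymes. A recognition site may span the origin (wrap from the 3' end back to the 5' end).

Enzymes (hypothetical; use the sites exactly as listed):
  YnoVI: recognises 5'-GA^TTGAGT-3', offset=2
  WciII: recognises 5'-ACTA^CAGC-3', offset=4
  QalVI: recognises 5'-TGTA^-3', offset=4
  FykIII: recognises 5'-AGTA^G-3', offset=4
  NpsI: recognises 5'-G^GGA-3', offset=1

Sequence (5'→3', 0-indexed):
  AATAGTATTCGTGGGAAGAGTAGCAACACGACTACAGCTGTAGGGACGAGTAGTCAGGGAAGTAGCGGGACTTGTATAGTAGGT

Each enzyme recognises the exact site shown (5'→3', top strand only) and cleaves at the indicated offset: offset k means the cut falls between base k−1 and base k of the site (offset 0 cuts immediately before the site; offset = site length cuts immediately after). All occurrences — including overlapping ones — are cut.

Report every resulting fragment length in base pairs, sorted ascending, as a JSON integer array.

Site scan:
  YnoVI (GATTGAGT, off=2): no sites
  WciII (ACTACAGC, off=4): starts [30] → cuts [34]
  QalVI (TGTA, off=4): starts [38, 72] → cuts [42, 76]
  FykIII (AGTAG, off=4): starts [18, 48, 60, 77] → cuts [22, 52, 64, 81]
  NpsI (GGGA, off=1): starts [12, 42, 56, 66] → cuts [13, 43, 57, 67]

Pooled cuts: [13, 22, 34, 42, 43, 52, 57, 64, 67, 76, 81]

Fragments:
  13→22: 9 bp
  22→34: 12 bp
  34→42: 8 bp
  42→43: 1 bp
  43→52: 9 bp
  52→57: 5 bp
  57→64: 7 bp
  64→67: 3 bp
  67→76: 9 bp
  76→81: 5 bp
  81→13 (wrap): 84-81+13 = 16 bp

[1,3,5,5,7,8,9,9,9,12,16]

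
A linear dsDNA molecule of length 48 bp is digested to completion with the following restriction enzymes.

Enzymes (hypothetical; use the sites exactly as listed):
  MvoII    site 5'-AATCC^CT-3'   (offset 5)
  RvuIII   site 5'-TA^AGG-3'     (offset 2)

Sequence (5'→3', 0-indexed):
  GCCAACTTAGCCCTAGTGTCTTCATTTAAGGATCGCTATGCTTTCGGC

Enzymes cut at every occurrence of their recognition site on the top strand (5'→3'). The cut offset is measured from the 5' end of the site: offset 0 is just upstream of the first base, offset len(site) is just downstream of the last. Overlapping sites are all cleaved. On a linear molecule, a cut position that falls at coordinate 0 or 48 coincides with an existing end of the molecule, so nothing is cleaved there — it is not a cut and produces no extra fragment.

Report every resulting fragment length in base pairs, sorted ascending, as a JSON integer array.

[20,28]

Site scan:
  MvoII (AATCCCT, off=5): no sites
  RvuIII TAAGG/2: at [26] ⇒ [28]

Pooled cuts: [28]

Fragment lengths:
  [0,28): 28 bp
  [28,48): 20 bp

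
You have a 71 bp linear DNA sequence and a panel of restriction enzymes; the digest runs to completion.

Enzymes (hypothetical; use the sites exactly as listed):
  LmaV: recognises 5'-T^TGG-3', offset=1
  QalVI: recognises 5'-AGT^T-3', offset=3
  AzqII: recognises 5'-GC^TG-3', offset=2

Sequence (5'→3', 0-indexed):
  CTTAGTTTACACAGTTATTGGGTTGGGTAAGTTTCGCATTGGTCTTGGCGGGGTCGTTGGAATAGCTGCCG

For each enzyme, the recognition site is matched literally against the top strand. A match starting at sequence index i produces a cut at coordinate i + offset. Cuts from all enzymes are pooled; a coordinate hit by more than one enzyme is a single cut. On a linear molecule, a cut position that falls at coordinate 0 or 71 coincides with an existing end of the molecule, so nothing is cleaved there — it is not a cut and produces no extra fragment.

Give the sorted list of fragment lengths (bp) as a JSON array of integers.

Per-enzyme occurrences:
  LmaV TTGG/1: at [17, 22, 38, 44, 56] ⇒ [18, 23, 39, 45, 57]
  QalVI AGTT/3: at [3, 12, 29] ⇒ [6, 15, 32]
  AzqII GCTG/2: at [64] ⇒ [66]

All cut coordinates (distinct, sorted): [6, 15, 18, 23, 32, 39, 45, 57, 66]

Fragments:
  [0,6): 6 bp
  [6,15): 9 bp
  [15,18): 3 bp
  [18,23): 5 bp
  [23,32): 9 bp
  [32,39): 7 bp
  [39,45): 6 bp
  [45,57): 12 bp
  [57,66): 9 bp
  [66,71): 5 bp

[3,5,5,6,6,7,9,9,9,12]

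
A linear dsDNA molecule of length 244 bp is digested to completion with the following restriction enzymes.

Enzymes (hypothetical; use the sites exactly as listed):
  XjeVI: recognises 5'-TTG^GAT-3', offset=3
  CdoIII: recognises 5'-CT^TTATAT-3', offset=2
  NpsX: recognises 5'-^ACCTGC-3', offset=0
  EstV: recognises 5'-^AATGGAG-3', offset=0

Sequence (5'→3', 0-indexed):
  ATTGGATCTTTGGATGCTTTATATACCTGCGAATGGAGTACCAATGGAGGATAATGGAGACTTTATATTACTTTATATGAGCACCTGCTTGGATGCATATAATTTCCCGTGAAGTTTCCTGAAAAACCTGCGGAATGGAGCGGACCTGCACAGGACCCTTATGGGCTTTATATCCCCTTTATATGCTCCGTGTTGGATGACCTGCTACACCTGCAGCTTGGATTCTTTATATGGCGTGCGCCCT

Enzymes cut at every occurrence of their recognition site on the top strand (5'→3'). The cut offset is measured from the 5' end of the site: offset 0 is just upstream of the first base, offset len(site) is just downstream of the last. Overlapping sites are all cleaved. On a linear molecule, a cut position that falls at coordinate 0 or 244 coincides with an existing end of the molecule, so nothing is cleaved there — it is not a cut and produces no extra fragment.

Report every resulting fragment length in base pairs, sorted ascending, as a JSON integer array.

Site scan:
  XjeVI TTGGAT/3: at [1, 9, 88, 192, 217] ⇒ [4, 12, 91, 195, 220]
  CdoIII CTTTATAT/2: at [16, 60, 70, 165, 176, 224] ⇒ [18, 62, 72, 167, 178, 226]
  NpsX ACCTGC/0: at [24, 82, 125, 143, 199, 208] ⇒ [24, 82, 125, 143, 199, 208]
  EstV AATGGAG/0: at [31, 42, 52, 133] ⇒ [31, 42, 52, 133]

All cut coordinates (distinct, sorted): [4, 12, 18, 24, 31, 42, 52, 62, 72, 82, 91, 125, 133, 143, 167, 178, 195, 199, 208, 220, 226]

Fragment lengths:
  [0,4): 4 bp
  [4,12): 8 bp
  [12,18): 6 bp
  [18,24): 6 bp
  [24,31): 7 bp
  [31,42): 11 bp
  [42,52): 10 bp
  [52,62): 10 bp
  [62,72): 10 bp
  [72,82): 10 bp
  [82,91): 9 bp
  [91,125): 34 bp
  [125,133): 8 bp
  [133,143): 10 bp
  [143,167): 24 bp
  [167,178): 11 bp
  [178,195): 17 bp
  [195,199): 4 bp
  [199,208): 9 bp
  [208,220): 12 bp
  [220,226): 6 bp
  [226,244): 18 bp

[4,4,6,6,6,7,8,8,9,9,10,10,10,10,10,11,11,12,17,18,24,34]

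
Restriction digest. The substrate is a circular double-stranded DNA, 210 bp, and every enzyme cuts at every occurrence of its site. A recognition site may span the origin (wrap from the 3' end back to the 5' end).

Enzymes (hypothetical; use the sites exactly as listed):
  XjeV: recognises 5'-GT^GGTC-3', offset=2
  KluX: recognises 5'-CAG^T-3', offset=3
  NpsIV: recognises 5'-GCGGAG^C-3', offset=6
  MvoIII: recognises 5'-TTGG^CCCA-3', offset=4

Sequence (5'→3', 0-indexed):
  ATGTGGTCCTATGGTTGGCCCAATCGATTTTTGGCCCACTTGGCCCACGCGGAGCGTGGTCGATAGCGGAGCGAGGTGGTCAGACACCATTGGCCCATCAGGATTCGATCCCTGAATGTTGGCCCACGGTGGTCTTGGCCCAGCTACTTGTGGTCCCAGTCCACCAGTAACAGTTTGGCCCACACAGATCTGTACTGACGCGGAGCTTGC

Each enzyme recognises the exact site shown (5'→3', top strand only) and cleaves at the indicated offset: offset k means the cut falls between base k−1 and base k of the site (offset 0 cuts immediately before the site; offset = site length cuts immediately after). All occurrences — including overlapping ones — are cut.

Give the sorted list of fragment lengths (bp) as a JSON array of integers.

Scan for sites:
  XjeV GTGGTC/2: at [2, 55, 75, 128, 149] ⇒ [4, 57, 77, 130, 151]
  KluX CAGT/3: at [156, 164, 170] ⇒ [159, 167, 173]
  NpsIV GCGGAGC/6: at [48, 65, 199] ⇒ [54, 71, 205]
  MvoIII TTGGCCCA/4: at [14, 30, 39, 89, 118, 134, 174] ⇒ [18, 34, 43, 93, 122, 138, 178]

Pooled cuts: [4, 18, 34, 43, 54, 57, 71, 77, 93, 122, 130, 138, 151, 159, 167, 173, 178, 205]

Fragment lengths:
  4→18: 14 bp
  18→34: 16 bp
  34→43: 9 bp
  43→54: 11 bp
  54→57: 3 bp
  57→71: 14 bp
  71→77: 6 bp
  77→93: 16 bp
  93→122: 29 bp
  122→130: 8 bp
  130→138: 8 bp
  138→151: 13 bp
  151→159: 8 bp
  159→167: 8 bp
  167→173: 6 bp
  173→178: 5 bp
  178→205: 27 bp
  205→4 (wrap): 210-205+4 = 9 bp

[3,5,6,6,8,8,8,8,9,9,11,13,14,14,16,16,27,29]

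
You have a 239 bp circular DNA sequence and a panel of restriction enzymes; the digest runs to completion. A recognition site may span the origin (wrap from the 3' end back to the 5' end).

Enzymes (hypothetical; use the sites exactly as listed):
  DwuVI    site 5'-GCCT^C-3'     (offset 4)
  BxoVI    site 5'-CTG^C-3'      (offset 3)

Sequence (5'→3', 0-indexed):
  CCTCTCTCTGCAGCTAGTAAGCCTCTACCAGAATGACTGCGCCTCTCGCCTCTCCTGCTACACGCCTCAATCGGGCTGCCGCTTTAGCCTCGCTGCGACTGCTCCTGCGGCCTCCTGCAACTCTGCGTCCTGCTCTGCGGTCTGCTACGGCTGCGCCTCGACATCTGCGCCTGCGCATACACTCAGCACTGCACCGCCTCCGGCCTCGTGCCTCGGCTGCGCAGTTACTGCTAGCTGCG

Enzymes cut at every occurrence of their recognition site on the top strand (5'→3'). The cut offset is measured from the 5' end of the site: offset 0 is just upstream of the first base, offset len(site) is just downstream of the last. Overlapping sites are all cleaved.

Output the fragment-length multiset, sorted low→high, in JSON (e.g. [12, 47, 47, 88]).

[4,5,5,5,5,5,6,6,6,6,6,6,7,7,7,7,7,7,7,8,8,9,9,10,11,11,12,14,15,18]

Site scan:
  DwuVI (GCCTC, off=4): starts [20, 40, 47, 63, 86, 109, 154, 195, 202, 209, 238] → cuts [3, 24, 44, 51, 67, 90, 113, 158, 199, 206, 213]
  BxoVI (CTGC, off=3): starts [7, 36, 54, 75, 92, 98, 104, 114, 122, 129, 134, 141, 150, 164, 170, 188, 216, 227, 234] → cuts [10, 39, 57, 78, 95, 101, 107, 117, 125, 132, 137, 144, 153, 167, 173, 191, 219, 230, 237]

Pooled cuts: [3, 10, 24, 39, 44, 51, 57, 67, 78, 90, 95, 101, 107, 113, 117, 125, 132, 137, 144, 153, 158, 167, 173, 191, 199, 206, 213, 219, 230, 237]

Fragments:
  3→10: 7 bp
  10→24: 14 bp
  24→39: 15 bp
  39→44: 5 bp
  44→51: 7 bp
  51→57: 6 bp
  57→67: 10 bp
  67→78: 11 bp
  78→90: 12 bp
  90→95: 5 bp
  95→101: 6 bp
  101→107: 6 bp
  107→113: 6 bp
  113→117: 4 bp
  117→125: 8 bp
  125→132: 7 bp
  132→137: 5 bp
  137→144: 7 bp
  144→153: 9 bp
  153→158: 5 bp
  158→167: 9 bp
  167→173: 6 bp
  173→191: 18 bp
  191→199: 8 bp
  199→206: 7 bp
  206→213: 7 bp
  213→219: 6 bp
  219→230: 11 bp
  230→237: 7 bp
  237→3 (wrap): 239-237+3 = 5 bp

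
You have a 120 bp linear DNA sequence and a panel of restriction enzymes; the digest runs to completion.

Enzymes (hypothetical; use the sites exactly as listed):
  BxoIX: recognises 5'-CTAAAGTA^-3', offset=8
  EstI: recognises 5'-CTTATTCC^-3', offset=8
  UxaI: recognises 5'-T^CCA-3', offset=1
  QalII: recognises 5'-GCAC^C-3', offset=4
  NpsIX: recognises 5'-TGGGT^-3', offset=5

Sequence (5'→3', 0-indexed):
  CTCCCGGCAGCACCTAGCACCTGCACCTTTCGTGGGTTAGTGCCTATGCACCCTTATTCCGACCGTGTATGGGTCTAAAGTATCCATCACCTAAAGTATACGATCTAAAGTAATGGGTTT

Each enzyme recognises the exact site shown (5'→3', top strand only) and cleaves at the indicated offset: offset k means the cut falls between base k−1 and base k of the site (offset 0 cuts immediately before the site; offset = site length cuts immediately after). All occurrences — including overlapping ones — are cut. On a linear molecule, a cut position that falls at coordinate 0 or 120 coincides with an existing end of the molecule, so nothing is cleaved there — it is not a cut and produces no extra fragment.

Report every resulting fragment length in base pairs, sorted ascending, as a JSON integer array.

Per-enzyme occurrences:
  BxoIX CTAAAGTA/8: at [74, 90, 104] ⇒ [82, 98, 112]
  EstI CTTATTCC/8: at [52] ⇒ [60]
  UxaI TCCA/1: at [82] ⇒ [83]
  QalII GCACC/4: at [9, 16, 22, 47] ⇒ [13, 20, 26, 51]
  NpsIX TGGGT/5: at [32, 69, 113] ⇒ [37, 74, 118]

All cut coordinates (distinct, sorted): [13, 20, 26, 37, 51, 60, 74, 82, 83, 98, 112, 118]

Fragments:
  [0,13): 13 bp
  [13,20): 7 bp
  [20,26): 6 bp
  [26,37): 11 bp
  [37,51): 14 bp
  [51,60): 9 bp
  [60,74): 14 bp
  [74,82): 8 bp
  [82,83): 1 bp
  [83,98): 15 bp
  [98,112): 14 bp
  [112,118): 6 bp
  [118,120): 2 bp

[1,2,6,6,7,8,9,11,13,14,14,14,15]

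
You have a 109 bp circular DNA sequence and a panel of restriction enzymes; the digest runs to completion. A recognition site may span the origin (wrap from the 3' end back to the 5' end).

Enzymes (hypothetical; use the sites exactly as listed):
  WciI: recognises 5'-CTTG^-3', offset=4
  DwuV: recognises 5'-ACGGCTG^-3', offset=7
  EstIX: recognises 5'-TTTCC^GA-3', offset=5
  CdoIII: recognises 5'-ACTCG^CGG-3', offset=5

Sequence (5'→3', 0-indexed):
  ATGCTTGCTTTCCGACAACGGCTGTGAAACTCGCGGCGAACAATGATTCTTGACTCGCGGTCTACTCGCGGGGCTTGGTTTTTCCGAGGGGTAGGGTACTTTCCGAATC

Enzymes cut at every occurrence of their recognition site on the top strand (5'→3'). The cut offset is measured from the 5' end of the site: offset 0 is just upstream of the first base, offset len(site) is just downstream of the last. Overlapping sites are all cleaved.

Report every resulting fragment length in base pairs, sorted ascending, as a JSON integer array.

Per-enzyme occurrences:
  WciI (CTTG, off=4): starts [3, 48, 73] → cuts [7, 52, 77]
  DwuV (ACGGCTG, off=7): starts [17] → cuts [24]
  EstIX (TTTCCGA, off=5): starts [8, 80, 99] → cuts [13, 85, 104]
  CdoIII (ACTCGCGG, off=5): starts [28, 52, 63] → cuts [33, 57, 68]

Pooled cuts: [7, 13, 24, 33, 52, 57, 68, 77, 85, 104]

Fragments:
  7→13: 6 bp
  13→24: 11 bp
  24→33: 9 bp
  33→52: 19 bp
  52→57: 5 bp
  57→68: 11 bp
  68→77: 9 bp
  77→85: 8 bp
  85→104: 19 bp
  104→7 (wrap): 109-104+7 = 12 bp

[5,6,8,9,9,11,11,12,19,19]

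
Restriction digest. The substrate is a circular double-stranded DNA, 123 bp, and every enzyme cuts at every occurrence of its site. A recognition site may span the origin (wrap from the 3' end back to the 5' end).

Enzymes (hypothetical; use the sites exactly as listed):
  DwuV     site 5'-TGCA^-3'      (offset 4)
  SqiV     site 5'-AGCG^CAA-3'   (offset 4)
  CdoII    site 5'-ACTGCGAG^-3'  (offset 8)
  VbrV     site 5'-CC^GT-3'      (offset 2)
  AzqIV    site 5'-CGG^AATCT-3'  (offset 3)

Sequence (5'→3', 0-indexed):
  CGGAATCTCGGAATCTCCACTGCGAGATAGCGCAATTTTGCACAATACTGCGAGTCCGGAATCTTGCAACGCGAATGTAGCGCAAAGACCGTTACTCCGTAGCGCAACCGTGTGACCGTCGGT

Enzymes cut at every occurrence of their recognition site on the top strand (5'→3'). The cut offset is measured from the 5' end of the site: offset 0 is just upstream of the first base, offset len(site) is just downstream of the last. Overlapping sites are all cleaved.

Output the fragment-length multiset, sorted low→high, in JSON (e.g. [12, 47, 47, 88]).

Site scan:
  DwuV (TGCA, off=4): starts [38, 64] → cuts [42, 68]
  SqiV (AGCGCAA, off=4): starts [28, 78, 100] → cuts [32, 82, 104]
  CdoII (ACTGCGAG, off=8): starts [18, 46] → cuts [26, 54]
  VbrV (CCGT, off=2): starts [88, 96, 107, 115] → cuts [90, 98, 109, 117]
  AzqIV (CGGAATCT, off=3): starts [0, 8, 56] → cuts [3, 11, 59]

Pooled cuts: [3, 11, 26, 32, 42, 54, 59, 68, 82, 90, 98, 104, 109, 117]

Fragment lengths:
  3→11: 8 bp
  11→26: 15 bp
  26→32: 6 bp
  32→42: 10 bp
  42→54: 12 bp
  54→59: 5 bp
  59→68: 9 bp
  68→82: 14 bp
  82→90: 8 bp
  90→98: 8 bp
  98→104: 6 bp
  104→109: 5 bp
  109→117: 8 bp
  117→3 (wrap): 123-117+3 = 9 bp

[5,5,6,6,8,8,8,8,9,9,10,12,14,15]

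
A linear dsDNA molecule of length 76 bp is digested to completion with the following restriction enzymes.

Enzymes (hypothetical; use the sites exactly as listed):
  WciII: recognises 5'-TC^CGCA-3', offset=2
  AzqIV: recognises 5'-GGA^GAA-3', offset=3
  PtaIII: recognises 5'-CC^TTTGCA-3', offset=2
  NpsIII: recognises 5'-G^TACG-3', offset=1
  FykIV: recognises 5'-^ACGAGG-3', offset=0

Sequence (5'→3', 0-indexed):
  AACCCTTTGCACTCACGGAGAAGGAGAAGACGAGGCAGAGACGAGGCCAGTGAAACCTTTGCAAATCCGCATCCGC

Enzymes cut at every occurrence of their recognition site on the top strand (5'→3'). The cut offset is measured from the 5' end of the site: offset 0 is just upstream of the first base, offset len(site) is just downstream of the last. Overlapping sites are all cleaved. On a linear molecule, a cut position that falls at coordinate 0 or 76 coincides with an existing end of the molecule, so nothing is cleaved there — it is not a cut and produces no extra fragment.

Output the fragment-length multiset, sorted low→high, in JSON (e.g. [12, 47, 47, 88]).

[4,5,6,9,10,11,14,17]

Per-enzyme occurrences:
  WciII TCCGCA/2: at [65] ⇒ [67]
  AzqIV GGAGAA/3: at [16, 22] ⇒ [19, 25]
  PtaIII CCTTTGCA/2: at [3, 55] ⇒ [5, 57]
  NpsIII (GTACG, off=1): no sites
  FykIV ACGAGG/0: at [29, 40] ⇒ [29, 40]

Pooled cuts: [5, 19, 25, 29, 40, 57, 67]

Fragment lengths:
  [0,5): 5 bp
  [5,19): 14 bp
  [19,25): 6 bp
  [25,29): 4 bp
  [29,40): 11 bp
  [40,57): 17 bp
  [57,67): 10 bp
  [67,76): 9 bp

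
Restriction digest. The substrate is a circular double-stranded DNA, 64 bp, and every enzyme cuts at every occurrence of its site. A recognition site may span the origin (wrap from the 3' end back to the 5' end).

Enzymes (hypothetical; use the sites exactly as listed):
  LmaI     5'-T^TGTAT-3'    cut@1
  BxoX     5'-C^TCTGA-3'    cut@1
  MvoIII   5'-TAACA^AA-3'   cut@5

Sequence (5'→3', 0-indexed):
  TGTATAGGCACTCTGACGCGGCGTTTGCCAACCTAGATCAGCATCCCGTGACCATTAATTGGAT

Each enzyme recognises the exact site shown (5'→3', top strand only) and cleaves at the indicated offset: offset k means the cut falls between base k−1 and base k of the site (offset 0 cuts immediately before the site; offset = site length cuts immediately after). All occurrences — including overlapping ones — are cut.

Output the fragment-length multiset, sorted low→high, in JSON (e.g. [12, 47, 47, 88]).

Scan for sites:
  LmaI TTGTAT/1: at [63] ⇒ [0]
  BxoX CTCTGA/1: at [10] ⇒ [11]
  MvoIII (TAACAAA, off=5): no sites

All cut coordinates (distinct, sorted): [0, 11]

Fragment lengths:
  0→11: 11 bp
  11→0 (wrap): 64-11+0 = 53 bp

[11,53]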